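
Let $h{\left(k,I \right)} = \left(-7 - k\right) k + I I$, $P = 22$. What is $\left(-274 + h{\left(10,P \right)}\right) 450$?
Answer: $18000$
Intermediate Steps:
$h{\left(k,I \right)} = I^{2} + k \left(-7 - k\right)$ ($h{\left(k,I \right)} = k \left(-7 - k\right) + I^{2} = I^{2} + k \left(-7 - k\right)$)
$\left(-274 + h{\left(10,P \right)}\right) 450 = \left(-274 - \left(170 - 484\right)\right) 450 = \left(-274 - -314\right) 450 = \left(-274 + 314\right) 450 = 40 \cdot 450 = 18000$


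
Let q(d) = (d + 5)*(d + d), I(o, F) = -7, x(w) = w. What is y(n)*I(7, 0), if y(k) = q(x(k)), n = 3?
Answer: -336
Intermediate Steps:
q(d) = 2*d*(5 + d) (q(d) = (5 + d)*(2*d) = 2*d*(5 + d))
y(k) = 2*k*(5 + k)
y(n)*I(7, 0) = (2*3*(5 + 3))*(-7) = (2*3*8)*(-7) = 48*(-7) = -336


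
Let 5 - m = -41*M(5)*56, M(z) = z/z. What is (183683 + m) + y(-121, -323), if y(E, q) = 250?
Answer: 186234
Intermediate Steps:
M(z) = 1
m = 2301 (m = 5 - (-41*1)*56 = 5 - (-41)*56 = 5 - 1*(-2296) = 5 + 2296 = 2301)
(183683 + m) + y(-121, -323) = (183683 + 2301) + 250 = 185984 + 250 = 186234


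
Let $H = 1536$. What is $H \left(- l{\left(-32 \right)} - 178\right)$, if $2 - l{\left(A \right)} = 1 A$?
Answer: $-325632$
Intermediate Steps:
$l{\left(A \right)} = 2 - A$ ($l{\left(A \right)} = 2 - 1 A = 2 - A$)
$H \left(- l{\left(-32 \right)} - 178\right) = 1536 \left(- (2 - -32) - 178\right) = 1536 \left(- (2 + 32) - 178\right) = 1536 \left(\left(-1\right) 34 - 178\right) = 1536 \left(-34 - 178\right) = 1536 \left(-212\right) = -325632$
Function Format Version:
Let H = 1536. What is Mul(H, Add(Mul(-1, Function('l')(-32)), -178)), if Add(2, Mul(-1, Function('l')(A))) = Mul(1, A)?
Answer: -325632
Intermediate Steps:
Function('l')(A) = Add(2, Mul(-1, A)) (Function('l')(A) = Add(2, Mul(-1, Mul(1, A))) = Add(2, Mul(-1, A)))
Mul(H, Add(Mul(-1, Function('l')(-32)), -178)) = Mul(1536, Add(Mul(-1, Add(2, Mul(-1, -32))), -178)) = Mul(1536, Add(Mul(-1, Add(2, 32)), -178)) = Mul(1536, Add(Mul(-1, 34), -178)) = Mul(1536, Add(-34, -178)) = Mul(1536, -212) = -325632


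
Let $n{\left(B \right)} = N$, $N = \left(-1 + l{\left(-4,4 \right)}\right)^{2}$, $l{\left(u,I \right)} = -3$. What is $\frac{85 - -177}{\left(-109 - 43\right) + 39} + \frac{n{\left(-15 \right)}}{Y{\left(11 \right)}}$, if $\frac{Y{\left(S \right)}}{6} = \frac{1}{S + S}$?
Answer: $\frac{19102}{339} \approx 56.348$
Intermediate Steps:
$Y{\left(S \right)} = \frac{3}{S}$ ($Y{\left(S \right)} = \frac{6}{S + S} = \frac{6}{2 S} = 6 \frac{1}{2 S} = \frac{3}{S}$)
$N = 16$ ($N = \left(-1 - 3\right)^{2} = \left(-4\right)^{2} = 16$)
$n{\left(B \right)} = 16$
$\frac{85 - -177}{\left(-109 - 43\right) + 39} + \frac{n{\left(-15 \right)}}{Y{\left(11 \right)}} = \frac{85 - -177}{\left(-109 - 43\right) + 39} + \frac{16}{3 \cdot \frac{1}{11}} = \frac{85 + 177}{-152 + 39} + \frac{16}{3 \cdot \frac{1}{11}} = \frac{262}{-113} + \frac{16}{\frac{3}{11}} = 262 \left(- \frac{1}{113}\right) + 16 \cdot \frac{11}{3} = - \frac{262}{113} + \frac{176}{3} = \frac{19102}{339}$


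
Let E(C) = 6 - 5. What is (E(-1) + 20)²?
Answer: 441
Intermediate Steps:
E(C) = 1
(E(-1) + 20)² = (1 + 20)² = 21² = 441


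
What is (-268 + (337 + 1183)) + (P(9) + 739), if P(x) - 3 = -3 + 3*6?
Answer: 2009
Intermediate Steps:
P(x) = 18 (P(x) = 3 + (-3 + 3*6) = 3 + (-3 + 18) = 3 + 15 = 18)
(-268 + (337 + 1183)) + (P(9) + 739) = (-268 + (337 + 1183)) + (18 + 739) = (-268 + 1520) + 757 = 1252 + 757 = 2009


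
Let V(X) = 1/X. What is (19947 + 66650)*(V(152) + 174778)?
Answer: 2300558157429/152 ≈ 1.5135e+10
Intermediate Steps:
(19947 + 66650)*(V(152) + 174778) = (19947 + 66650)*(1/152 + 174778) = 86597*(1/152 + 174778) = 86597*(26566257/152) = 2300558157429/152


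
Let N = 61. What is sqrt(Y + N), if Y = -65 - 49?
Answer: I*sqrt(53) ≈ 7.2801*I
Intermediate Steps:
Y = -114
sqrt(Y + N) = sqrt(-114 + 61) = sqrt(-53) = I*sqrt(53)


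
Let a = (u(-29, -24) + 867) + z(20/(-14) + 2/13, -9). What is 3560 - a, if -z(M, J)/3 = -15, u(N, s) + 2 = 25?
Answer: 2625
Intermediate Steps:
u(N, s) = 23 (u(N, s) = -2 + 25 = 23)
z(M, J) = 45 (z(M, J) = -3*(-15) = 45)
a = 935 (a = (23 + 867) + 45 = 890 + 45 = 935)
3560 - a = 3560 - 1*935 = 3560 - 935 = 2625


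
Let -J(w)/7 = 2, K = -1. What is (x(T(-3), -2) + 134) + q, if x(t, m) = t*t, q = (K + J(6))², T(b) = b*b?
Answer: 440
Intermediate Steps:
J(w) = -14 (J(w) = -7*2 = -14)
T(b) = b²
q = 225 (q = (-1 - 14)² = (-15)² = 225)
x(t, m) = t²
(x(T(-3), -2) + 134) + q = (((-3)²)² + 134) + 225 = (9² + 134) + 225 = (81 + 134) + 225 = 215 + 225 = 440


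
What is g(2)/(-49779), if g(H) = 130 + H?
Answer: -44/16593 ≈ -0.0026517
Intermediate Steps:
g(2)/(-49779) = (130 + 2)/(-49779) = 132*(-1/49779) = -44/16593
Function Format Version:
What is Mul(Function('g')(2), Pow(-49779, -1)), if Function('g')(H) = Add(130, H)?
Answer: Rational(-44, 16593) ≈ -0.0026517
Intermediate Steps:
Mul(Function('g')(2), Pow(-49779, -1)) = Mul(Add(130, 2), Pow(-49779, -1)) = Mul(132, Rational(-1, 49779)) = Rational(-44, 16593)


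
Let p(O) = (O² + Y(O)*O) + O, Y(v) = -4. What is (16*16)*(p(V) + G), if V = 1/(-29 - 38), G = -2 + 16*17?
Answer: 310331392/4489 ≈ 69132.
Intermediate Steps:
G = 270 (G = -2 + 272 = 270)
V = -1/67 (V = 1/(-67) = -1/67 ≈ -0.014925)
p(O) = O² - 3*O (p(O) = (O² - 4*O) + O = O² - 3*O)
(16*16)*(p(V) + G) = (16*16)*(-(-3 - 1/67)/67 + 270) = 256*(-1/67*(-202/67) + 270) = 256*(202/4489 + 270) = 256*(1212232/4489) = 310331392/4489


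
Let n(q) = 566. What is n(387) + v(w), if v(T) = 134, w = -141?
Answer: 700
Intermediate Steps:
n(387) + v(w) = 566 + 134 = 700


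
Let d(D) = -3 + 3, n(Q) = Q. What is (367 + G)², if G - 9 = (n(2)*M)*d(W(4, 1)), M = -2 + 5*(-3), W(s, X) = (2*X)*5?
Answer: 141376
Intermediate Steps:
W(s, X) = 10*X
M = -17 (M = -2 - 15 = -17)
d(D) = 0
G = 9 (G = 9 + (2*(-17))*0 = 9 - 34*0 = 9 + 0 = 9)
(367 + G)² = (367 + 9)² = 376² = 141376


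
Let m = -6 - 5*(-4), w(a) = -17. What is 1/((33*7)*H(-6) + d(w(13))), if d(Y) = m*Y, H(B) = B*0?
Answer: -1/238 ≈ -0.0042017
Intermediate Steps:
H(B) = 0
m = 14 (m = -6 + 20 = 14)
d(Y) = 14*Y
1/((33*7)*H(-6) + d(w(13))) = 1/((33*7)*0 + 14*(-17)) = 1/(231*0 - 238) = 1/(0 - 238) = 1/(-238) = -1/238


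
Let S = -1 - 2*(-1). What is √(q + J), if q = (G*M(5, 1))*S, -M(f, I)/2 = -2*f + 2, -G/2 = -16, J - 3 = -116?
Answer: √399 ≈ 19.975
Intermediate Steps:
J = -113 (J = 3 - 116 = -113)
G = 32 (G = -2*(-16) = 32)
S = 1 (S = -1 + 2 = 1)
M(f, I) = -4 + 4*f (M(f, I) = -2*(-2*f + 2) = -2*(2 - 2*f) = -4 + 4*f)
q = 512 (q = (32*(-4 + 4*5))*1 = (32*(-4 + 20))*1 = (32*16)*1 = 512*1 = 512)
√(q + J) = √(512 - 113) = √399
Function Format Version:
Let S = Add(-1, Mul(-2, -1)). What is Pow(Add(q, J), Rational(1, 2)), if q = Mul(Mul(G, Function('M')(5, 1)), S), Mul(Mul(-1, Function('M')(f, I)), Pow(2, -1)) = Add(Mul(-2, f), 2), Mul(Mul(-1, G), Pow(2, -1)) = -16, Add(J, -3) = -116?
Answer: Pow(399, Rational(1, 2)) ≈ 19.975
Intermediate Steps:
J = -113 (J = Add(3, -116) = -113)
G = 32 (G = Mul(-2, -16) = 32)
S = 1 (S = Add(-1, 2) = 1)
Function('M')(f, I) = Add(-4, Mul(4, f)) (Function('M')(f, I) = Mul(-2, Add(Mul(-2, f), 2)) = Mul(-2, Add(2, Mul(-2, f))) = Add(-4, Mul(4, f)))
q = 512 (q = Mul(Mul(32, Add(-4, Mul(4, 5))), 1) = Mul(Mul(32, Add(-4, 20)), 1) = Mul(Mul(32, 16), 1) = Mul(512, 1) = 512)
Pow(Add(q, J), Rational(1, 2)) = Pow(Add(512, -113), Rational(1, 2)) = Pow(399, Rational(1, 2))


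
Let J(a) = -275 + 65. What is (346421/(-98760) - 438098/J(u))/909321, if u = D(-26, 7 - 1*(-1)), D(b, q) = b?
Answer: 479931223/209543931240 ≈ 0.0022904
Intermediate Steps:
u = -26
J(a) = -210
(346421/(-98760) - 438098/J(u))/909321 = (346421/(-98760) - 438098/(-210))/909321 = (346421*(-1/98760) - 438098*(-1/210))*(1/909321) = (-346421/98760 + 219049/105)*(1/909321) = (479931223/230440)*(1/909321) = 479931223/209543931240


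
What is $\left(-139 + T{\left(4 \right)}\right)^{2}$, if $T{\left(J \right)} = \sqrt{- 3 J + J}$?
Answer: $19313 - 556 i \sqrt{2} \approx 19313.0 - 786.3 i$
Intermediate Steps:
$T{\left(J \right)} = \sqrt{2} \sqrt{- J}$ ($T{\left(J \right)} = \sqrt{- 2 J} = \sqrt{2} \sqrt{- J}$)
$\left(-139 + T{\left(4 \right)}\right)^{2} = \left(-139 + \sqrt{2} \sqrt{\left(-1\right) 4}\right)^{2} = \left(-139 + \sqrt{2} \sqrt{-4}\right)^{2} = \left(-139 + \sqrt{2} \cdot 2 i\right)^{2} = \left(-139 + 2 i \sqrt{2}\right)^{2}$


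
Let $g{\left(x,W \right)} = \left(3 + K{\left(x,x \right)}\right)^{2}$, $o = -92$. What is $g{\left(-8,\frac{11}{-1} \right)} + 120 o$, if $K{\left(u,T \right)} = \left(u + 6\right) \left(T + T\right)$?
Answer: $-9815$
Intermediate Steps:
$K{\left(u,T \right)} = 2 T \left(6 + u\right)$ ($K{\left(u,T \right)} = \left(6 + u\right) 2 T = 2 T \left(6 + u\right)$)
$g{\left(x,W \right)} = \left(3 + 2 x \left(6 + x\right)\right)^{2}$
$g{\left(-8,\frac{11}{-1} \right)} + 120 o = \left(3 + 2 \left(-8\right) \left(6 - 8\right)\right)^{2} + 120 \left(-92\right) = \left(3 + 2 \left(-8\right) \left(-2\right)\right)^{2} - 11040 = \left(3 + 32\right)^{2} - 11040 = 35^{2} - 11040 = 1225 - 11040 = -9815$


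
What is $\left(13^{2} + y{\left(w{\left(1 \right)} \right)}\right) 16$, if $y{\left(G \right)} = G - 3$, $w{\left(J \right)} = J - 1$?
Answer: $2656$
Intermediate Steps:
$w{\left(J \right)} = -1 + J$
$y{\left(G \right)} = -3 + G$
$\left(13^{2} + y{\left(w{\left(1 \right)} \right)}\right) 16 = \left(13^{2} + \left(-3 + \left(-1 + 1\right)\right)\right) 16 = \left(169 + \left(-3 + 0\right)\right) 16 = \left(169 - 3\right) 16 = 166 \cdot 16 = 2656$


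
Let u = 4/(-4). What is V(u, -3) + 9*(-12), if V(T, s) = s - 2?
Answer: -113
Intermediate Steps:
u = -1 (u = 4*(-1/4) = -1)
V(T, s) = -2 + s
V(u, -3) + 9*(-12) = (-2 - 3) + 9*(-12) = -5 - 108 = -113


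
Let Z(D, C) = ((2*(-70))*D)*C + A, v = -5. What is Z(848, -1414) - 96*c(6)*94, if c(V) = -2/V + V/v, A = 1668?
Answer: 839427924/5 ≈ 1.6789e+8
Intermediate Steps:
c(V) = -2/V - V/5 (c(V) = -2/V + V/(-5) = -2/V + V*(-⅕) = -2/V - V/5)
Z(D, C) = 1668 - 140*C*D (Z(D, C) = ((2*(-70))*D)*C + 1668 = (-140*D)*C + 1668 = -140*C*D + 1668 = 1668 - 140*C*D)
Z(848, -1414) - 96*c(6)*94 = (1668 - 140*(-1414)*848) - 96*(-2/6 - ⅕*6)*94 = (1668 + 167870080) - 96*(-2*⅙ - 6/5)*94 = 167871748 - 96*(-⅓ - 6/5)*94 = 167871748 - 96*(-23/15)*94 = 167871748 + (736/5)*94 = 167871748 + 69184/5 = 839427924/5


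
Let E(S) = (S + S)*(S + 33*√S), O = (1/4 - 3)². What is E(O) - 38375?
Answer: -4721667/128 ≈ -36888.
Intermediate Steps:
O = 121/16 (O = (¼ - 3)² = (-11/4)² = 121/16 ≈ 7.5625)
E(S) = 2*S*(S + 33*√S) (E(S) = (2*S)*(S + 33*√S) = 2*S*(S + 33*√S))
E(O) - 38375 = (2*(121/16)² + 66*(121/16)^(3/2)) - 38375 = (2*(14641/256) + 66*(1331/64)) - 38375 = (14641/128 + 43923/32) - 38375 = 190333/128 - 38375 = -4721667/128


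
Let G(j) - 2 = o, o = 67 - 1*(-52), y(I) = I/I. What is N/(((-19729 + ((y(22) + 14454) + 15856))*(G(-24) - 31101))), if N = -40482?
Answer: 1557/12608860 ≈ 0.00012348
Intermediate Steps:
y(I) = 1
o = 119 (o = 67 + 52 = 119)
G(j) = 121 (G(j) = 2 + 119 = 121)
N/(((-19729 + ((y(22) + 14454) + 15856))*(G(-24) - 31101))) = -40482*1/((-19729 + ((1 + 14454) + 15856))*(121 - 31101)) = -40482*(-1/(30980*(-19729 + (14455 + 15856)))) = -40482*(-1/(30980*(-19729 + 30311))) = -40482/(10582*(-30980)) = -40482/(-327830360) = -40482*(-1/327830360) = 1557/12608860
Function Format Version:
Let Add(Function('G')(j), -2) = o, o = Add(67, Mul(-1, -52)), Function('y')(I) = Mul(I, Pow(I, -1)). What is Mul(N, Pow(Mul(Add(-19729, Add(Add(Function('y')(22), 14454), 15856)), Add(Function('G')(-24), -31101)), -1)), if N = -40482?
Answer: Rational(1557, 12608860) ≈ 0.00012348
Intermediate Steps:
Function('y')(I) = 1
o = 119 (o = Add(67, 52) = 119)
Function('G')(j) = 121 (Function('G')(j) = Add(2, 119) = 121)
Mul(N, Pow(Mul(Add(-19729, Add(Add(Function('y')(22), 14454), 15856)), Add(Function('G')(-24), -31101)), -1)) = Mul(-40482, Pow(Mul(Add(-19729, Add(Add(1, 14454), 15856)), Add(121, -31101)), -1)) = Mul(-40482, Pow(Mul(Add(-19729, Add(14455, 15856)), -30980), -1)) = Mul(-40482, Pow(Mul(Add(-19729, 30311), -30980), -1)) = Mul(-40482, Pow(Mul(10582, -30980), -1)) = Mul(-40482, Pow(-327830360, -1)) = Mul(-40482, Rational(-1, 327830360)) = Rational(1557, 12608860)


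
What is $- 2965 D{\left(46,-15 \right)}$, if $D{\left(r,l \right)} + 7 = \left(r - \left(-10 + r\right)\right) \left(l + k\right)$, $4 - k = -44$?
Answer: $-957695$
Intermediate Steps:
$k = 48$ ($k = 4 - -44 = 4 + 44 = 48$)
$D{\left(r,l \right)} = 473 + 10 l$ ($D{\left(r,l \right)} = -7 + \left(r - \left(-10 + r\right)\right) \left(l + 48\right) = -7 + 10 \left(48 + l\right) = -7 + \left(480 + 10 l\right) = 473 + 10 l$)
$- 2965 D{\left(46,-15 \right)} = - 2965 \left(473 + 10 \left(-15\right)\right) = - 2965 \left(473 - 150\right) = \left(-2965\right) 323 = -957695$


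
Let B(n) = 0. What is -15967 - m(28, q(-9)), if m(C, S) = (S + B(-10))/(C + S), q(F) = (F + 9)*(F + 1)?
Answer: -15967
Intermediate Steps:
q(F) = (1 + F)*(9 + F) (q(F) = (9 + F)*(1 + F) = (1 + F)*(9 + F))
m(C, S) = S/(C + S) (m(C, S) = (S + 0)/(C + S) = S/(C + S))
-15967 - m(28, q(-9)) = -15967 - (9 + (-9)**2 + 10*(-9))/(28 + (9 + (-9)**2 + 10*(-9))) = -15967 - (9 + 81 - 90)/(28 + (9 + 81 - 90)) = -15967 - 0/(28 + 0) = -15967 - 0/28 = -15967 - 1*0 = -15967 + 0 = -15967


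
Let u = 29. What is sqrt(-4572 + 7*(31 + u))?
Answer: 2*I*sqrt(1038) ≈ 64.436*I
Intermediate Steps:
sqrt(-4572 + 7*(31 + u)) = sqrt(-4572 + 7*(31 + 29)) = sqrt(-4572 + 7*60) = sqrt(-4572 + 420) = sqrt(-4152) = 2*I*sqrt(1038)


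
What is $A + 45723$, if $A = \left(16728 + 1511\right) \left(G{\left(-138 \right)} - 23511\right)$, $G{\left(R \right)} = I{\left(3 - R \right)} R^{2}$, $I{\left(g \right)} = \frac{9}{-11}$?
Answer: $- \frac{7842577110}{11} \approx -7.1296 \cdot 10^{8}$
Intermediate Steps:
$I{\left(g \right)} = - \frac{9}{11}$ ($I{\left(g \right)} = 9 \left(- \frac{1}{11}\right) = - \frac{9}{11}$)
$G{\left(R \right)} = - \frac{9 R^{2}}{11}$
$A = - \frac{7843080063}{11}$ ($A = \left(16728 + 1511\right) \left(- \frac{9 \left(-138\right)^{2}}{11} - 23511\right) = 18239 \left(\left(- \frac{9}{11}\right) 19044 - 23511\right) = 18239 \left(- \frac{171396}{11} - 23511\right) = 18239 \left(- \frac{430017}{11}\right) = - \frac{7843080063}{11} \approx -7.1301 \cdot 10^{8}$)
$A + 45723 = - \frac{7843080063}{11} + 45723 = - \frac{7842577110}{11}$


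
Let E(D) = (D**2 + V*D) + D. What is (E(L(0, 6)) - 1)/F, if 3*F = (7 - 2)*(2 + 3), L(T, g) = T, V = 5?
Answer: -3/25 ≈ -0.12000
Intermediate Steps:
E(D) = D**2 + 6*D (E(D) = (D**2 + 5*D) + D = D**2 + 6*D)
F = 25/3 (F = ((7 - 2)*(2 + 3))/3 = (5*5)/3 = (1/3)*25 = 25/3 ≈ 8.3333)
(E(L(0, 6)) - 1)/F = (0*(6 + 0) - 1)/(25/3) = 3*(0*6 - 1)/25 = 3*(0 - 1)/25 = (3/25)*(-1) = -3/25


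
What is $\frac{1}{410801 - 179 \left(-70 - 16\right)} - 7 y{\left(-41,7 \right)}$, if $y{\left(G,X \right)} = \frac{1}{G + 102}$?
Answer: $- \frac{2983304}{25997895} \approx -0.11475$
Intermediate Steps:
$y{\left(G,X \right)} = \frac{1}{102 + G}$
$\frac{1}{410801 - 179 \left(-70 - 16\right)} - 7 y{\left(-41,7 \right)} = \frac{1}{410801 - 179 \left(-70 - 16\right)} - \frac{7}{102 - 41} = \frac{1}{410801 - -15394} - \frac{7}{61} = \frac{1}{410801 + 15394} - 7 \cdot \frac{1}{61} = \frac{1}{426195} - \frac{7}{61} = - \frac{2983304}{25997895}$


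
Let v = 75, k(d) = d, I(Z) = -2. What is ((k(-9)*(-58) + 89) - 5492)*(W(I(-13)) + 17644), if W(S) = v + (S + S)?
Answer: -86466915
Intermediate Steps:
W(S) = 75 + 2*S (W(S) = 75 + (S + S) = 75 + 2*S)
((k(-9)*(-58) + 89) - 5492)*(W(I(-13)) + 17644) = ((-9*(-58) + 89) - 5492)*((75 + 2*(-2)) + 17644) = ((522 + 89) - 5492)*((75 - 4) + 17644) = (611 - 5492)*(71 + 17644) = -4881*17715 = -86466915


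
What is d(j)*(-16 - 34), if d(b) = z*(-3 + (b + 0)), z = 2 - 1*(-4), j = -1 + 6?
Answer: -600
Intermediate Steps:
j = 5
z = 6 (z = 2 + 4 = 6)
d(b) = -18 + 6*b (d(b) = 6*(-3 + (b + 0)) = 6*(-3 + b) = -18 + 6*b)
d(j)*(-16 - 34) = (-18 + 6*5)*(-16 - 34) = (-18 + 30)*(-50) = 12*(-50) = -600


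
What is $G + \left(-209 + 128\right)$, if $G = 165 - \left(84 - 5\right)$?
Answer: $5$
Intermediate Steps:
$G = 86$ ($G = 165 - 79 = 86$)
$G + \left(-209 + 128\right) = 86 + \left(-209 + 128\right) = 86 - 81 = 5$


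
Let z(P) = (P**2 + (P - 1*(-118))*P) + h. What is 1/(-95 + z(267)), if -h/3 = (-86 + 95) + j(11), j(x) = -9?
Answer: 1/173989 ≈ 5.7475e-6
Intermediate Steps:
h = 0 (h = -3*((-86 + 95) - 9) = -3*(9 - 9) = -3*0 = 0)
z(P) = P**2 + P*(118 + P) (z(P) = (P**2 + (P - 1*(-118))*P) + 0 = (P**2 + (P + 118)*P) + 0 = (P**2 + (118 + P)*P) + 0 = (P**2 + P*(118 + P)) + 0 = P**2 + P*(118 + P))
1/(-95 + z(267)) = 1/(-95 + 2*267*(59 + 267)) = 1/(-95 + 2*267*326) = 1/(-95 + 174084) = 1/173989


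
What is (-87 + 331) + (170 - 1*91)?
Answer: 323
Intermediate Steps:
(-87 + 331) + (170 - 1*91) = 244 + (170 - 91) = 244 + 79 = 323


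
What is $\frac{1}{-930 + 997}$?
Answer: $\frac{1}{67} \approx 0.014925$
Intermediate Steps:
$\frac{1}{-930 + 997} = \frac{1}{67}$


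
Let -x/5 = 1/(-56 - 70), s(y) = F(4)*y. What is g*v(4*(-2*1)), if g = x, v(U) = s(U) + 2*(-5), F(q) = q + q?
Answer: -185/63 ≈ -2.9365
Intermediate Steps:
F(q) = 2*q
s(y) = 8*y (s(y) = (2*4)*y = 8*y)
x = 5/126 (x = -5/(-56 - 70) = -5/(-126) = -5*(-1/126) = 5/126 ≈ 0.039683)
v(U) = -10 + 8*U (v(U) = 8*U + 2*(-5) = 8*U - 10 = -10 + 8*U)
g = 5/126 ≈ 0.039683
g*v(4*(-2*1)) = 5*(-10 + 8*(4*(-2*1)))/126 = 5*(-10 + 8*(4*(-2)))/126 = 5*(-10 + 8*(-8))/126 = 5*(-10 - 64)/126 = (5/126)*(-74) = -185/63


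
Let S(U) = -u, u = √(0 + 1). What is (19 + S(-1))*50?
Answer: 900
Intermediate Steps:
u = 1 (u = √1 = 1)
S(U) = -1 (S(U) = -1*1 = -1)
(19 + S(-1))*50 = (19 - 1)*50 = 18*50 = 900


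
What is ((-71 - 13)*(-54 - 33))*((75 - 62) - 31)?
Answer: -131544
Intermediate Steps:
((-71 - 13)*(-54 - 33))*((75 - 62) - 31) = (-84*(-87))*(13 - 31) = 7308*(-18) = -131544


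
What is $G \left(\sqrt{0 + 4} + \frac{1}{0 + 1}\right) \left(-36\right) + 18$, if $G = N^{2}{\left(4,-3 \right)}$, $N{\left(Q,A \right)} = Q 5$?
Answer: $-43182$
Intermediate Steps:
$N{\left(Q,A \right)} = 5 Q$
$G = 400$ ($G = \left(5 \cdot 4\right)^{2} = 20^{2} = 400$)
$G \left(\sqrt{0 + 4} + \frac{1}{0 + 1}\right) \left(-36\right) + 18 = 400 \left(\sqrt{0 + 4} + \frac{1}{0 + 1}\right) \left(-36\right) + 18 = 400 \left(\sqrt{4} + 1^{-1}\right) \left(-36\right) + 18 = 400 \left(2 + 1\right) \left(-36\right) + 18 = 400 \cdot 3 \left(-36\right) + 18 = 1200 \left(-36\right) + 18 = -43200 + 18 = -43182$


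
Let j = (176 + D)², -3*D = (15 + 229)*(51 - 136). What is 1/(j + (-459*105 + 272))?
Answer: 9/451896517 ≈ 1.9916e-8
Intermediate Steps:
D = 20740/3 (D = -(15 + 229)*(51 - 136)/3 = -244*(-85)/3 = -⅓*(-20740) = 20740/3 ≈ 6913.3)
j = 452327824/9 (j = (176 + 20740/3)² = (21268/3)² = 452327824/9 ≈ 5.0259e+7)
1/(j + (-459*105 + 272)) = 1/(452327824/9 + (-459*105 + 272)) = 1/(452327824/9 + (-48195 + 272)) = 1/(452327824/9 - 47923) = 1/(451896517/9) = 9/451896517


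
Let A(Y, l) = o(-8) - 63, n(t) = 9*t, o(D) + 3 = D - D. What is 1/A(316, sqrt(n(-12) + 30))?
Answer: -1/66 ≈ -0.015152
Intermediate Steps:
o(D) = -3 (o(D) = -3 + (D - D) = -3 + 0 = -3)
A(Y, l) = -66 (A(Y, l) = -3 - 63 = -66)
1/A(316, sqrt(n(-12) + 30)) = 1/(-66) = -1/66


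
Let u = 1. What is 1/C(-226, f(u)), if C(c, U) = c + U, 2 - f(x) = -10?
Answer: -1/214 ≈ -0.0046729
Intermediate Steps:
f(x) = 12 (f(x) = 2 - 1*(-10) = 2 + 10 = 12)
C(c, U) = U + c
1/C(-226, f(u)) = 1/(12 - 226) = 1/(-214) = -1/214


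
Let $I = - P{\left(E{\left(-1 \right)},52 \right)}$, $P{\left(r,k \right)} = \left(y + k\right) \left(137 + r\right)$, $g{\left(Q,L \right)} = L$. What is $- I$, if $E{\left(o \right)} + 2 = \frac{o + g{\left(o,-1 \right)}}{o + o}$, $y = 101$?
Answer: $20808$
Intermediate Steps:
$E{\left(o \right)} = -2 + \frac{-1 + o}{2 o}$ ($E{\left(o \right)} = -2 + \frac{o - 1}{o + o} = -2 + \frac{-1 + o}{2 o}$)
$P{\left(r,k \right)} = \left(101 + k\right) \left(137 + r\right)$
$I = -20808$ ($I = - (13837 + 101 \frac{-1 - -3}{2 \left(-1\right)} + 137 \cdot 52 + 52 \frac{-1 - -3}{2 \left(-1\right)}) = - (13837 + 101 \cdot \frac{1}{2} \left(-1\right) \left(-1 + 3\right) + 7124 + 52 \cdot \frac{1}{2} \left(-1\right) \left(-1 + 3\right)) = - (13837 + 101 \cdot \frac{1}{2} \left(-1\right) 2 + 7124 + 52 \cdot \frac{1}{2} \left(-1\right) 2) = - (13837 + 101 \left(-1\right) + 7124 + 52 \left(-1\right)) = - (13837 - 101 + 7124 - 52) = \left(-1\right) 20808 = -20808$)
$- I = \left(-1\right) \left(-20808\right) = 20808$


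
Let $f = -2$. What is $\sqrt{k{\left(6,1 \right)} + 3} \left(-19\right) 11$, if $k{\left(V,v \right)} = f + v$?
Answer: $- 209 \sqrt{2} \approx -295.57$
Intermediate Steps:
$k{\left(V,v \right)} = -2 + v$
$\sqrt{k{\left(6,1 \right)} + 3} \left(-19\right) 11 = \sqrt{\left(-2 + 1\right) + 3} \left(-19\right) 11 = \sqrt{-1 + 3} \left(-19\right) 11 = \sqrt{2} \left(-19\right) 11 = - 19 \sqrt{2} \cdot 11 = - 209 \sqrt{2}$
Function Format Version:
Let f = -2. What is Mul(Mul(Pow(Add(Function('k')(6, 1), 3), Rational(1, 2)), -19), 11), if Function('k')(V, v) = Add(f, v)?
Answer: Mul(-209, Pow(2, Rational(1, 2))) ≈ -295.57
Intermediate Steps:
Function('k')(V, v) = Add(-2, v)
Mul(Mul(Pow(Add(Function('k')(6, 1), 3), Rational(1, 2)), -19), 11) = Mul(Mul(Pow(Add(Add(-2, 1), 3), Rational(1, 2)), -19), 11) = Mul(Mul(Pow(Add(-1, 3), Rational(1, 2)), -19), 11) = Mul(Mul(Pow(2, Rational(1, 2)), -19), 11) = Mul(Mul(-19, Pow(2, Rational(1, 2))), 11) = Mul(-209, Pow(2, Rational(1, 2)))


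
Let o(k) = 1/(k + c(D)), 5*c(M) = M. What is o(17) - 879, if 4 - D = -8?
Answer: -85258/97 ≈ -878.95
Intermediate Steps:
D = 12 (D = 4 - 1*(-8) = 4 + 8 = 12)
c(M) = M/5
o(k) = 1/(12/5 + k) (o(k) = 1/(k + (⅕)*12) = 1/(k + 12/5) = 1/(12/5 + k))
o(17) - 879 = 5/(12 + 5*17) - 879 = 5/(12 + 85) - 879 = 5/97 - 879 = -85258/97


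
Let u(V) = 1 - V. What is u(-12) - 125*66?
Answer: -8237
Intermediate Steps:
u(-12) - 125*66 = (1 - 1*(-12)) - 125*66 = (1 + 12) - 8250 = 13 - 8250 = -8237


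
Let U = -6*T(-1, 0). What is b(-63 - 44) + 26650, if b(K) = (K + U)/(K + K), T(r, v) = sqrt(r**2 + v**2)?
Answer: 5703213/214 ≈ 26651.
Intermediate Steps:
U = -6 (U = -6*sqrt((-1)**2 + 0**2) = -6*sqrt(1 + 0) = -6*sqrt(1) = -6*1 = -6)
b(K) = (-6 + K)/(2*K) (b(K) = (K - 6)/(K + K) = (-6 + K)/((2*K)) = (-6 + K)*(1/(2*K)) = (-6 + K)/(2*K))
b(-63 - 44) + 26650 = (-6 + (-63 - 44))/(2*(-63 - 44)) + 26650 = (1/2)*(-6 - 107)/(-107) + 26650 = (1/2)*(-1/107)*(-113) + 26650 = 113/214 + 26650 = 5703213/214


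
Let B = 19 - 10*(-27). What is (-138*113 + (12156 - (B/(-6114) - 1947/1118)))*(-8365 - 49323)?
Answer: 338744756842552/1708863 ≈ 1.9823e+8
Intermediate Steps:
B = 289 (B = 19 + 270 = 289)
(-138*113 + (12156 - (B/(-6114) - 1947/1118)))*(-8365 - 49323) = (-138*113 + (12156 - (289/(-6114) - 1947/1118)))*(-8365 - 49323) = (-15594 + (12156 - (289*(-1/6114) - 1947*1/1118)))*(-57688) = (-15594 + (12156 - (-289/6114 - 1947/1118)))*(-57688) = (-15594 + (12156 - 1*(-3056765/1708863)))*(-57688) = (-15594 + (12156 + 3056765/1708863))*(-57688) = (-15594 + 20775995393/1708863)*(-57688) = -5872014229/1708863*(-57688) = 338744756842552/1708863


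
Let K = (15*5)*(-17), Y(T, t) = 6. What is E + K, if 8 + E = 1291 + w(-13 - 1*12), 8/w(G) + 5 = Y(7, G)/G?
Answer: 848/131 ≈ 6.4733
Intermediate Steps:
w(G) = 8/(-5 + 6/G)
E = 167873/131 (E = -8 + (1291 - 8*(-13 - 1*12)/(-6 + 5*(-13 - 1*12))) = -8 + (1291 - 8*(-13 - 12)/(-6 + 5*(-13 - 12))) = -8 + (1291 - 8*(-25)/(-6 + 5*(-25))) = -8 + (1291 - 8*(-25)/(-6 - 125)) = -8 + (1291 - 8*(-25)/(-131)) = -8 + (1291 - 8*(-25)*(-1/131)) = -8 + (1291 - 200/131) = -8 + 168921/131 = 167873/131 ≈ 1281.5)
K = -1275 (K = 75*(-17) = -1275)
E + K = 167873/131 - 1275 = 848/131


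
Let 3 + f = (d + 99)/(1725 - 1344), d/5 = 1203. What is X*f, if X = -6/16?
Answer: -4971/1016 ≈ -4.8927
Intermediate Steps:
d = 6015 (d = 5*1203 = 6015)
f = 1657/127 (f = -3 + (6015 + 99)/(1725 - 1344) = -3 + 6114/381 = -3 + 6114*(1/381) = -3 + 2038/127 = 1657/127 ≈ 13.047)
X = -3/8 (X = -6*1/16 = -3/8 ≈ -0.37500)
X*f = -3/8*1657/127 = -4971/1016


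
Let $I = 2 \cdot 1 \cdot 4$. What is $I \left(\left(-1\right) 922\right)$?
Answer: $-7376$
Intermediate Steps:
$I = 8$ ($I = 2 \cdot 4 = 8$)
$I \left(\left(-1\right) 922\right) = 8 \left(\left(-1\right) 922\right) = 8 \left(-922\right) = -7376$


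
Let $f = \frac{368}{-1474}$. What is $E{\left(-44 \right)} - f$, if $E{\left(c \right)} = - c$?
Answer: $\frac{32612}{737} \approx 44.25$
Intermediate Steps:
$f = - \frac{184}{737}$ ($f = 368 \left(- \frac{1}{1474}\right) = - \frac{184}{737} \approx -0.24966$)
$E{\left(-44 \right)} - f = \left(-1\right) \left(-44\right) - - \frac{184}{737} = 44 + \frac{184}{737} = \frac{32612}{737}$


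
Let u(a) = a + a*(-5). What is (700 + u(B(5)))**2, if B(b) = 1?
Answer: 484416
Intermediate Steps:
u(a) = -4*a (u(a) = a - 5*a = -4*a)
(700 + u(B(5)))**2 = (700 - 4*1)**2 = (700 - 4)**2 = 696**2 = 484416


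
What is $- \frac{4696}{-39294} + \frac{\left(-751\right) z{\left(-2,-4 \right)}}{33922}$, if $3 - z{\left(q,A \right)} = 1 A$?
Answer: $- \frac{3376489}{95209362} \approx -0.035464$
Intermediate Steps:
$z{\left(q,A \right)} = 3 - A$ ($z{\left(q,A \right)} = 3 - 1 A = 3 - A$)
$- \frac{4696}{-39294} + \frac{\left(-751\right) z{\left(-2,-4 \right)}}{33922} = - \frac{4696}{-39294} + \frac{\left(-751\right) \left(3 - -4\right)}{33922} = \left(-4696\right) \left(- \frac{1}{39294}\right) + - 751 \left(3 + 4\right) \frac{1}{33922} = \frac{2348}{19647} + \left(-751\right) 7 \cdot \frac{1}{33922} = \frac{2348}{19647} - \frac{751}{4846} = - \frac{3376489}{95209362}$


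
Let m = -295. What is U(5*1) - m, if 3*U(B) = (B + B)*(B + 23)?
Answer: 1165/3 ≈ 388.33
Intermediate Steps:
U(B) = 2*B*(23 + B)/3 (U(B) = ((B + B)*(B + 23))/3 = ((2*B)*(23 + B))/3 = (2*B*(23 + B))/3 = 2*B*(23 + B)/3)
U(5*1) - m = 2*(5*1)*(23 + 5*1)/3 - 1*(-295) = (⅔)*5*(23 + 5) + 295 = (⅔)*5*28 + 295 = 280/3 + 295 = 1165/3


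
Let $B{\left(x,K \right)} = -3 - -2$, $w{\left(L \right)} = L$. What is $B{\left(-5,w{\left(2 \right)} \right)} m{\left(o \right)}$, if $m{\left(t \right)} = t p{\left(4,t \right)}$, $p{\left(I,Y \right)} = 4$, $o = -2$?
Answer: $8$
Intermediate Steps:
$m{\left(t \right)} = 4 t$ ($m{\left(t \right)} = t 4 = 4 t$)
$B{\left(x,K \right)} = -1$ ($B{\left(x,K \right)} = -3 + 2 = -1$)
$B{\left(-5,w{\left(2 \right)} \right)} m{\left(o \right)} = - 4 \left(-2\right) = \left(-1\right) \left(-8\right) = 8$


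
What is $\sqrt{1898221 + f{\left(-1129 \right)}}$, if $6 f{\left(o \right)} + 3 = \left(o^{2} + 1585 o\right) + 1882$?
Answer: $\frac{\sqrt{65258286}}{6} \approx 1346.4$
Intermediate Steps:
$f{\left(o \right)} = \frac{1879}{6} + \frac{o^{2}}{6} + \frac{1585 o}{6}$ ($f{\left(o \right)} = - \frac{1}{2} + \frac{\left(o^{2} + 1585 o\right) + 1882}{6} = - \frac{1}{2} + \frac{1882 + o^{2} + 1585 o}{6} = - \frac{1}{2} + \left(\frac{941}{3} + \frac{o^{2}}{6} + \frac{1585 o}{6}\right) = \frac{1879}{6} + \frac{o^{2}}{6} + \frac{1585 o}{6}$)
$\sqrt{1898221 + f{\left(-1129 \right)}} = \sqrt{1898221 + \left(\frac{1879}{6} + \frac{\left(-1129\right)^{2}}{6} + \frac{1585}{6} \left(-1129\right)\right)} = \sqrt{1898221 + \left(\frac{1879}{6} + \frac{1}{6} \cdot 1274641 - \frac{1789465}{6}\right)} = \sqrt{1898221 + \left(\frac{1879}{6} + \frac{1274641}{6} - \frac{1789465}{6}\right)} = \sqrt{1898221 - \frac{512945}{6}} = \sqrt{\frac{10876381}{6}} = \frac{\sqrt{65258286}}{6}$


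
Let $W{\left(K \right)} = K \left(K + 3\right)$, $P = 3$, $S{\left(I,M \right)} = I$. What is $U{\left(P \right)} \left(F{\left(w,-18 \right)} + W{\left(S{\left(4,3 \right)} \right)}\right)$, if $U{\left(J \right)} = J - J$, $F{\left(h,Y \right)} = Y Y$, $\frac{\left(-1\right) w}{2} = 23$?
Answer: $0$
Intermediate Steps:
$w = -46$ ($w = \left(-2\right) 23 = -46$)
$F{\left(h,Y \right)} = Y^{2}$
$U{\left(J \right)} = 0$
$W{\left(K \right)} = K \left(3 + K\right)$
$U{\left(P \right)} \left(F{\left(w,-18 \right)} + W{\left(S{\left(4,3 \right)} \right)}\right) = 0 \left(\left(-18\right)^{2} + 4 \left(3 + 4\right)\right) = 0 \left(324 + 4 \cdot 7\right) = 0 \left(324 + 28\right) = 0 \cdot 352 = 0$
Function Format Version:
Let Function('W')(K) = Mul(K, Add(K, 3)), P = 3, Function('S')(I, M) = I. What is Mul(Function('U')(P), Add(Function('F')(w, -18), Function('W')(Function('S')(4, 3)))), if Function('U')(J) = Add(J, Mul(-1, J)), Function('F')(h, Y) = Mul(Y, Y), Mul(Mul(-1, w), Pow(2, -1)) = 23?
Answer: 0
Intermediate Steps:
w = -46 (w = Mul(-2, 23) = -46)
Function('F')(h, Y) = Pow(Y, 2)
Function('U')(J) = 0
Function('W')(K) = Mul(K, Add(3, K))
Mul(Function('U')(P), Add(Function('F')(w, -18), Function('W')(Function('S')(4, 3)))) = Mul(0, Add(Pow(-18, 2), Mul(4, Add(3, 4)))) = Mul(0, Add(324, Mul(4, 7))) = Mul(0, Add(324, 28)) = Mul(0, 352) = 0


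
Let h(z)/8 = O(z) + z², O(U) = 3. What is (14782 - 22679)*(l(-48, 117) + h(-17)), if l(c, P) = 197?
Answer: -20003101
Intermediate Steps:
h(z) = 24 + 8*z² (h(z) = 8*(3 + z²) = 24 + 8*z²)
(14782 - 22679)*(l(-48, 117) + h(-17)) = (14782 - 22679)*(197 + (24 + 8*(-17)²)) = -7897*(197 + (24 + 8*289)) = -7897*(197 + (24 + 2312)) = -7897*(197 + 2336) = -7897*2533 = -20003101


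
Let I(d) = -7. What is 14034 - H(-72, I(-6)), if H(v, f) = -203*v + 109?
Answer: -691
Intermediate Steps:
H(v, f) = 109 - 203*v
14034 - H(-72, I(-6)) = 14034 - (109 - 203*(-72)) = 14034 - (109 + 14616) = 14034 - 1*14725 = 14034 - 14725 = -691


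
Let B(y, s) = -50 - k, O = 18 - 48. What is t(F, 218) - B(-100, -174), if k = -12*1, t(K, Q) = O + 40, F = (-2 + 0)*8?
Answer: 48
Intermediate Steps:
O = -30
F = -16 (F = -2*8 = -16)
t(K, Q) = 10 (t(K, Q) = -30 + 40 = 10)
k = -12
B(y, s) = -38 (B(y, s) = -50 - 1*(-12) = -50 + 12 = -38)
t(F, 218) - B(-100, -174) = 10 - 1*(-38) = 10 + 38 = 48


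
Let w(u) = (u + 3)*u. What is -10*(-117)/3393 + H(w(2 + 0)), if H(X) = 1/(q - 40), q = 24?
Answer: 131/464 ≈ 0.28233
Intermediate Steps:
w(u) = u*(3 + u) (w(u) = (3 + u)*u = u*(3 + u))
H(X) = -1/16 (H(X) = 1/(24 - 40) = 1/(-16) = -1/16)
-10*(-117)/3393 + H(w(2 + 0)) = -10*(-117)/3393 - 1/16 = 1170*(1/3393) - 1/16 = 10/29 - 1/16 = 131/464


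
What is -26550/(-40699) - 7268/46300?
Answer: 233366167/471090925 ≈ 0.49537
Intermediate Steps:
-26550/(-40699) - 7268/46300 = -26550*(-1/40699) - 7268*1/46300 = 26550/40699 - 1817/11575 = 233366167/471090925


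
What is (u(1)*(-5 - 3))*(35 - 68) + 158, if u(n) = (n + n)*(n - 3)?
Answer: -898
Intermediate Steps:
u(n) = 2*n*(-3 + n) (u(n) = (2*n)*(-3 + n) = 2*n*(-3 + n))
(u(1)*(-5 - 3))*(35 - 68) + 158 = ((2*1*(-3 + 1))*(-5 - 3))*(35 - 68) + 158 = ((2*1*(-2))*(-8))*(-33) + 158 = -4*(-8)*(-33) + 158 = 32*(-33) + 158 = -1056 + 158 = -898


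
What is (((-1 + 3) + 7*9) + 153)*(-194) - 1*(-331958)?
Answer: 289666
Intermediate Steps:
(((-1 + 3) + 7*9) + 153)*(-194) - 1*(-331958) = ((2 + 63) + 153)*(-194) + 331958 = (65 + 153)*(-194) + 331958 = 218*(-194) + 331958 = -42292 + 331958 = 289666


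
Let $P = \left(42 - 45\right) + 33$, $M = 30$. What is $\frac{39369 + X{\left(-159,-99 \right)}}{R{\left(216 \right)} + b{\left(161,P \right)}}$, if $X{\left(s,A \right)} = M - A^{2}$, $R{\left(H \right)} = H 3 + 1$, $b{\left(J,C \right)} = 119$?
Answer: $\frac{4933}{128} \approx 38.539$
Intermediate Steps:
$P = 30$ ($P = -3 + 33 = 30$)
$R{\left(H \right)} = 1 + 3 H$ ($R{\left(H \right)} = 3 H + 1 = 1 + 3 H$)
$X{\left(s,A \right)} = 30 - A^{2}$
$\frac{39369 + X{\left(-159,-99 \right)}}{R{\left(216 \right)} + b{\left(161,P \right)}} = \frac{39369 + \left(30 - \left(-99\right)^{2}\right)}{\left(1 + 3 \cdot 216\right) + 119} = \frac{39369 + \left(30 - 9801\right)}{\left(1 + 648\right) + 119} = \frac{39369 + \left(30 - 9801\right)}{649 + 119} = \frac{39369 - 9771}{768} = 29598 \cdot \frac{1}{768} = \frac{4933}{128}$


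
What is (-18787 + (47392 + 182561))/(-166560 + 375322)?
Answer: 105583/104381 ≈ 1.0115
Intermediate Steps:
(-18787 + (47392 + 182561))/(-166560 + 375322) = (-18787 + 229953)/208762 = 211166*(1/208762) = 105583/104381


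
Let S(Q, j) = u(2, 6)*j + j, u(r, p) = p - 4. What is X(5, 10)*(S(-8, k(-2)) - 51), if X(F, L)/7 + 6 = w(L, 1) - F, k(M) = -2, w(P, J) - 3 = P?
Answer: -798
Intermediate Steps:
w(P, J) = 3 + P
u(r, p) = -4 + p
S(Q, j) = 3*j (S(Q, j) = (-4 + 6)*j + j = 2*j + j = 3*j)
X(F, L) = -21 - 7*F + 7*L (X(F, L) = -42 + 7*((3 + L) - F) = -42 + 7*(3 + L - F) = -42 + (21 - 7*F + 7*L) = -21 - 7*F + 7*L)
X(5, 10)*(S(-8, k(-2)) - 51) = (-21 - 7*5 + 7*10)*(3*(-2) - 51) = (-21 - 35 + 70)*(-6 - 51) = 14*(-57) = -798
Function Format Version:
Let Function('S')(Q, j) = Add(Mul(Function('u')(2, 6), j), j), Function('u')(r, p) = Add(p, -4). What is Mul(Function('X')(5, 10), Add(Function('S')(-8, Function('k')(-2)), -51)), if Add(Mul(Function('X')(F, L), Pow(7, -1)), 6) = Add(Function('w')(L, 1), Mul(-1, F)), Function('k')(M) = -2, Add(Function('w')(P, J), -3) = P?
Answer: -798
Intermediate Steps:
Function('w')(P, J) = Add(3, P)
Function('u')(r, p) = Add(-4, p)
Function('S')(Q, j) = Mul(3, j) (Function('S')(Q, j) = Add(Mul(Add(-4, 6), j), j) = Add(Mul(2, j), j) = Mul(3, j))
Function('X')(F, L) = Add(-21, Mul(-7, F), Mul(7, L)) (Function('X')(F, L) = Add(-42, Mul(7, Add(Add(3, L), Mul(-1, F)))) = Add(-42, Mul(7, Add(3, L, Mul(-1, F)))) = Add(-42, Add(21, Mul(-7, F), Mul(7, L))) = Add(-21, Mul(-7, F), Mul(7, L)))
Mul(Function('X')(5, 10), Add(Function('S')(-8, Function('k')(-2)), -51)) = Mul(Add(-21, Mul(-7, 5), Mul(7, 10)), Add(Mul(3, -2), -51)) = Mul(Add(-21, -35, 70), Add(-6, -51)) = Mul(14, -57) = -798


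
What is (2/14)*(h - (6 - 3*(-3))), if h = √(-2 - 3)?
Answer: -15/7 + I*√5/7 ≈ -2.1429 + 0.31944*I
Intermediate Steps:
h = I*√5 (h = √(-5) = I*√5 ≈ 2.2361*I)
(2/14)*(h - (6 - 3*(-3))) = (2/14)*(I*√5 - (6 - 3*(-3))) = (2*(1/14))*(I*√5 - (6 + 9)) = (I*√5 - 1*15)/7 = (I*√5 - 15)/7 = (-15 + I*√5)/7 = -15/7 + I*√5/7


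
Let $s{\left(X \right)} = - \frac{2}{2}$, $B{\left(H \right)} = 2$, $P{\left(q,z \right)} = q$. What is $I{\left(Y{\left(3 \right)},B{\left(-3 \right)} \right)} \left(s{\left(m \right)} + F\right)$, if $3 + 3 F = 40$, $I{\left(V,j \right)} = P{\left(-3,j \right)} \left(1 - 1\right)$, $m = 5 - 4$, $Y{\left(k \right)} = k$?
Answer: $0$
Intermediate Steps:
$m = 1$ ($m = 5 - 4 = 1$)
$s{\left(X \right)} = -1$ ($s{\left(X \right)} = \left(-2\right) \frac{1}{2} = -1$)
$I{\left(V,j \right)} = 0$ ($I{\left(V,j \right)} = - 3 \left(1 - 1\right) = \left(-3\right) 0 = 0$)
$F = \frac{37}{3}$ ($F = -1 + \frac{1}{3} \cdot 40 = -1 + \frac{40}{3} = \frac{37}{3} \approx 12.333$)
$I{\left(Y{\left(3 \right)},B{\left(-3 \right)} \right)} \left(s{\left(m \right)} + F\right) = 0 \left(-1 + \frac{37}{3}\right) = 0 \cdot \frac{34}{3} = 0$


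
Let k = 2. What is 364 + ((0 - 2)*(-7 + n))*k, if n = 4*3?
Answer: 344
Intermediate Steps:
n = 12
364 + ((0 - 2)*(-7 + n))*k = 364 + ((0 - 2)*(-7 + 12))*2 = 364 - 2*5*2 = 364 - 10*2 = 364 - 20 = 344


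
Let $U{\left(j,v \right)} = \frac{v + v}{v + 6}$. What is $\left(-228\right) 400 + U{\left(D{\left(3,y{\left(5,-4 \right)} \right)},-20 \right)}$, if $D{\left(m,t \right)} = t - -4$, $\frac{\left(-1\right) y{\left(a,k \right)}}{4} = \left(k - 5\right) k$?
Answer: $- \frac{638380}{7} \approx -91197.0$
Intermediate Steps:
$y{\left(a,k \right)} = - 4 k \left(-5 + k\right)$ ($y{\left(a,k \right)} = - 4 \left(k - 5\right) k = - 4 \left(-5 + k\right) k = - 4 k \left(-5 + k\right)$)
$D{\left(m,t \right)} = 4 + t$ ($D{\left(m,t \right)} = t + 4 = 4 + t$)
$U{\left(j,v \right)} = \frac{2 v}{6 + v}$
$\left(-228\right) 400 + U{\left(D{\left(3,y{\left(5,-4 \right)} \right)},-20 \right)} = \left(-228\right) 400 + 2 \left(-20\right) \frac{1}{6 - 20} = -91200 + 2 \left(-20\right) \frac{1}{-14} = -91200 + 2 \left(-20\right) \left(- \frac{1}{14}\right) = -91200 + \frac{20}{7} = - \frac{638380}{7}$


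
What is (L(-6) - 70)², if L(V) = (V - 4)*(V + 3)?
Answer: 1600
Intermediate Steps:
L(V) = (-4 + V)*(3 + V)
(L(-6) - 70)² = ((-12 + (-6)² - 1*(-6)) - 70)² = ((-12 + 36 + 6) - 70)² = (30 - 70)² = (-40)² = 1600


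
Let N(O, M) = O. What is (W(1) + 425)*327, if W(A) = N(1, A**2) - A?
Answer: 138975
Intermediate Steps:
W(A) = 1 - A
(W(1) + 425)*327 = ((1 - 1*1) + 425)*327 = ((1 - 1) + 425)*327 = (0 + 425)*327 = 425*327 = 138975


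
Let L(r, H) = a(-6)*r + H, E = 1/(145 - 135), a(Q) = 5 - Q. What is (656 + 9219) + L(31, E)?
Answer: 102161/10 ≈ 10216.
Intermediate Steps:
E = 1/10 ≈ 0.10000
L(r, H) = H + 11*r (L(r, H) = (5 - 1*(-6))*r + H = (5 + 6)*r + H = 11*r + H = H + 11*r)
(656 + 9219) + L(31, E) = (656 + 9219) + (1/10 + 11*31) = 9875 + (1/10 + 341) = 9875 + 3411/10 = 102161/10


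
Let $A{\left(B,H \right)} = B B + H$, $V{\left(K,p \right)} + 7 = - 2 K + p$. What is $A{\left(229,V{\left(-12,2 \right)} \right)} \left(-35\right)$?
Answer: $-1836100$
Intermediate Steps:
$V{\left(K,p \right)} = -7 + p - 2 K$ ($V{\left(K,p \right)} = -7 - \left(- p + 2 K\right) = -7 + p - 2 K$)
$A{\left(B,H \right)} = H + B^{2}$ ($A{\left(B,H \right)} = B^{2} + H = H + B^{2}$)
$A{\left(229,V{\left(-12,2 \right)} \right)} \left(-35\right) = \left(\left(-7 + 2 - -24\right) + 229^{2}\right) \left(-35\right) = \left(\left(-7 + 2 + 24\right) + 52441\right) \left(-35\right) = \left(19 + 52441\right) \left(-35\right) = 52460 \left(-35\right) = -1836100$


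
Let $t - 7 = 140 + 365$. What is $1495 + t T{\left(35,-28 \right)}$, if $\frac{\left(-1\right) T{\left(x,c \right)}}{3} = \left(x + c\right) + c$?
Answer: $33751$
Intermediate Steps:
$t = 512$ ($t = 7 + \left(140 + 365\right) = 7 + 505 = 512$)
$T{\left(x,c \right)} = - 6 c - 3 x$ ($T{\left(x,c \right)} = - 3 \left(\left(x + c\right) + c\right) = - 3 \left(\left(c + x\right) + c\right) = - 3 \left(x + 2 c\right) = - 6 c - 3 x$)
$1495 + t T{\left(35,-28 \right)} = 1495 + 512 \left(\left(-6\right) \left(-28\right) - 105\right) = 1495 + 512 \left(168 - 105\right) = 1495 + 512 \cdot 63 = 1495 + 32256 = 33751$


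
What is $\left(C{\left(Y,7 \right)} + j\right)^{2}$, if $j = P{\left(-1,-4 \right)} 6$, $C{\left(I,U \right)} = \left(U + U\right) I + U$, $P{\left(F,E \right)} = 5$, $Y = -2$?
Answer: $81$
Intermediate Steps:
$C{\left(I,U \right)} = U + 2 I U$ ($C{\left(I,U \right)} = 2 U I + U = 2 I U + U = U + 2 I U$)
$j = 30$ ($j = 5 \cdot 6 = 30$)
$\left(C{\left(Y,7 \right)} + j\right)^{2} = \left(7 \left(1 + 2 \left(-2\right)\right) + 30\right)^{2} = \left(7 \left(1 - 4\right) + 30\right)^{2} = \left(7 \left(-3\right) + 30\right)^{2} = \left(-21 + 30\right)^{2} = 9^{2} = 81$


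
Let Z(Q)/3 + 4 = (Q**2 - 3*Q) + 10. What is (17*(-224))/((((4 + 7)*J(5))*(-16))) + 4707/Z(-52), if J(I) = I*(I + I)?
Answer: 772529/788150 ≈ 0.98018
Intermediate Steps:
J(I) = 2*I**2 (J(I) = I*(2*I) = 2*I**2)
Z(Q) = 18 - 9*Q + 3*Q**2 (Z(Q) = -12 + 3*((Q**2 - 3*Q) + 10) = -12 + 3*(10 + Q**2 - 3*Q) = -12 + (30 - 9*Q + 3*Q**2) = 18 - 9*Q + 3*Q**2)
(17*(-224))/((((4 + 7)*J(5))*(-16))) + 4707/Z(-52) = (17*(-224))/((((4 + 7)*(2*5**2))*(-16))) + 4707/(18 - 9*(-52) + 3*(-52)**2) = -3808/((11*(2*25))*(-16)) + 4707/(18 + 468 + 3*2704) = -3808/((11*50)*(-16)) + 4707/(18 + 468 + 8112) = -3808/(550*(-16)) + 4707/8598 = -3808/(-8800) + 4707*(1/8598) = -3808*(-1/8800) + 1569/2866 = 119/275 + 1569/2866 = 772529/788150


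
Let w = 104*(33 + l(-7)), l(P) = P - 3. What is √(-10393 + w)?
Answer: 3*I*√889 ≈ 89.448*I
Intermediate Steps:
l(P) = -3 + P
w = 2392 (w = 104*(33 + (-3 - 7)) = 104*(33 - 10) = 104*23 = 2392)
√(-10393 + w) = √(-10393 + 2392) = √(-8001) = 3*I*√889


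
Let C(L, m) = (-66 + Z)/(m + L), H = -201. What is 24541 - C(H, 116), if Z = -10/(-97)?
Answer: 11902009/485 ≈ 24540.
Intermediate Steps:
Z = 10/97 (Z = -10*(-1/97) = 10/97 ≈ 0.10309)
C(L, m) = -6392/(97*(L + m)) (C(L, m) = (-66 + 10/97)/(m + L) = -6392/(97*(L + m)))
24541 - C(H, 116) = 24541 - (-6392)/(97*(-201) + 97*116) = 24541 - (-6392)/(-19497 + 11252) = 24541 - (-6392)/(-8245) = 24541 - (-6392)*(-1)/8245 = 24541 - 1*376/485 = 24541 - 376/485 = 11902009/485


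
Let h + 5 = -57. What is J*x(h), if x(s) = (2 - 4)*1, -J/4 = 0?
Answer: 0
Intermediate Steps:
h = -62 (h = -5 - 57 = -62)
J = 0 (J = -4*0 = 0)
x(s) = -2 (x(s) = -2*1 = -2)
J*x(h) = 0*(-2) = 0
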